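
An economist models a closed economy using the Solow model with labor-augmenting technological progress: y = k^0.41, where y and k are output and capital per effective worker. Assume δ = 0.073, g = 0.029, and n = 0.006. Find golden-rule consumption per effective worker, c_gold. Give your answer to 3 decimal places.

c_gold ≈ 1.491

n + g + δ = 0.006 + 0.029 + 0.073 = 0.108.
At the golden rule the marginal product of capital equals n+g+δ: 0.41·k^(0.41−1) = 0.108. Solving, k_gold = (0.41/0.108)^(1/0.59) ≈ 9.5933.
y_gold = 9.5933^0.41 ≈ 2.5270.
c_gold = y_gold − (n+g+δ)·k_gold = 2.5270 − 0.108·9.5933 ≈ 1.4909.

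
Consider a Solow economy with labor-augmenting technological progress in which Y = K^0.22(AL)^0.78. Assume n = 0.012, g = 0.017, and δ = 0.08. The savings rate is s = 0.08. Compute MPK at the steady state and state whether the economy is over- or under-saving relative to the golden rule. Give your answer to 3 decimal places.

The effective depreciation rate is n + g + δ = 0.012 + 0.017 + 0.08 = 0.109.
Steady-state k*: s·k^0.22 = 0.109·k gives k* = (0.08/0.109)^(1/0.78) ≈ 0.6726.
MPK = 0.22·0.6726^(-0.78) ≈ 0.2998.
MPK > n+g+δ = 0.109, so the economy is dynamically efficient (under-saving).

under-saving; MPK ≈ 0.300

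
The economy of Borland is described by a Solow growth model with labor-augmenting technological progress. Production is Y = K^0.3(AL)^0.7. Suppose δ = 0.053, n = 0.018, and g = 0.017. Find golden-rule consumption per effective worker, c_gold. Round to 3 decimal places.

c_gold ≈ 1.184

Capital per effective worker breaks even when investment replaces (n + g + δ)·k; here n + g + δ = 0.088.
At the golden rule the marginal product of capital equals n+g+δ: 0.3·k^(0.3−1) = 0.088. Solving, k_gold = (0.3/0.088)^(1/0.7) ≈ 5.7665.
y_gold = 5.7665^0.3 ≈ 1.6915.
c_gold = y_gold − (n+g+δ)·k_gold = 1.6915 − 0.088·5.7665 ≈ 1.1841.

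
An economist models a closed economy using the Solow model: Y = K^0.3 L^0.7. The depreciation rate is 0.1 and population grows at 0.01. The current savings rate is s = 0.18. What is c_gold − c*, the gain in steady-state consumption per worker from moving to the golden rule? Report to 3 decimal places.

Capital per worker breaks even when investment replaces (n + δ)·k; here n + δ = 0.11.
Current steady state (s = 0.18): k* = (0.18/0.11)^(1/0.7) ≈ 2.0209, y* = 2.0209^0.3 ≈ 1.2350, c* = (1−0.18)·1.2350 ≈ 1.0127.
Setting f'(k) = n+δ gives 0.3·k^(0.3−1) = 0.11, hence k_gold = (0.3/0.11)^(1/0.7) ≈ 4.1925.
y_gold = 4.1925^0.3 ≈ 1.5372, c_gold = y_gold − 0.11·k_gold ≈ 1.0761.
Gain: Δc = 1.0761 − 1.0127 ≈ 0.0634.

Δc ≈ 0.063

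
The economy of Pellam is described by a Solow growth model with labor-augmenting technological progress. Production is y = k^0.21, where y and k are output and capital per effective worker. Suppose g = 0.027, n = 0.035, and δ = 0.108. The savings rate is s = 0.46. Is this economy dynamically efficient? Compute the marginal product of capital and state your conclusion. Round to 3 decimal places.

dynamically inefficient; MPK ≈ 0.078

The effective depreciation rate is n + g + δ = 0.035 + 0.027 + 0.108 = 0.17.
Steady-state k*: s·k^0.21 = 0.17·k gives k* = (0.46/0.17)^(1/0.79) ≈ 3.5255.
MPK = 0.21·3.5255^(-0.79) ≈ 0.0776.
MPK < n+g+δ = 0.17, so the economy is dynamically inefficient (over-saving).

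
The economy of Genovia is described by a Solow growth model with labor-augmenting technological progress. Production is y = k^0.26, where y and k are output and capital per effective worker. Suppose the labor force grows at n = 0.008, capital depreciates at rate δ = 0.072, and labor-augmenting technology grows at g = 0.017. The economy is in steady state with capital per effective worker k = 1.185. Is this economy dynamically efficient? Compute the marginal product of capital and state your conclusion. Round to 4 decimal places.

Break-even investment rate: n + g + δ = 0.008 + 0.017 + 0.072 = 0.097.
MPK = 0.26·k^(0.26−1) = 0.26·1.185^(-0.74) ≈ 0.2293.
MPK > 0.097, so the economy is dynamically efficient (under-saving).

dynamically efficient; MPK ≈ 0.2293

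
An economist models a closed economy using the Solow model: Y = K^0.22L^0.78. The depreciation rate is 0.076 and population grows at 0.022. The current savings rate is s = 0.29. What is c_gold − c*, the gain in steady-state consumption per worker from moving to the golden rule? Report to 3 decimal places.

Δc ≈ 0.016

n + δ = 0.022 + 0.076 = 0.098.
Current steady state (s = 0.29): k* = (0.29/0.098)^(1/0.78) ≈ 4.0185, y* = 4.0185^0.22 ≈ 1.3580, c* = (1−0.29)·1.3580 ≈ 0.9642.
At the golden rule the marginal product of capital equals n+δ: 0.22·k^(0.22−1) = 0.098. Solving, k_gold = (0.22/0.098)^(1/0.78) ≈ 2.8200.
y_gold = 2.8200^0.22 ≈ 1.2562, c_gold = y_gold − 0.098·k_gold ≈ 0.9798.
Gain: Δc = 0.9798 − 0.9642 ≈ 0.0157.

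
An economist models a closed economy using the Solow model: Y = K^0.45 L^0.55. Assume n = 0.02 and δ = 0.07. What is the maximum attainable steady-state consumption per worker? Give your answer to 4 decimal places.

n + δ = 0.02 + 0.07 = 0.09.
At the golden rule the marginal product of capital equals n+δ: 0.45·k^(0.45−1) = 0.09. Solving, k_gold = (0.45/0.09)^(1/0.55) ≈ 18.6575.
y_gold = 18.6575^0.45 ≈ 3.7315.
c_gold = y_gold − (n+δ)·k_gold = 3.7315 − 0.09·18.6575 ≈ 2.0523.

c_gold ≈ 2.0523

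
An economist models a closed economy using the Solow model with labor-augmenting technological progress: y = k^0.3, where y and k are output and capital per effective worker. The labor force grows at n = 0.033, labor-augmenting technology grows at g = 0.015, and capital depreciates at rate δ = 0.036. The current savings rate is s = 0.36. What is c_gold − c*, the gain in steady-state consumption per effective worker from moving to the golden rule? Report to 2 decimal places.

Capital per effective worker breaks even when investment replaces (n + g + δ)·k; here n + g + δ = 0.084.
Current steady state (s = 0.36): k* = (0.36/0.084)^(1/0.7) ≈ 7.9963, y* = 7.9963^0.3 ≈ 1.8658, c* = (1−0.36)·1.8658 ≈ 1.1941.
Maximizing c = f(k) − (n+g+δ)·k gives f'(k) = n+g+δ, i.e. 0.3·k^(0.3−1) = 0.084, so k_gold = (0.3/0.084)^(1/0.7) ≈ 6.1627.
y_gold = 6.1627^0.3 ≈ 1.7256, c_gold = y_gold − 0.084·k_gold ≈ 1.2079.
Gain: Δc = 1.2079 − 1.1941 ≈ 0.0138.

Δc ≈ 0.01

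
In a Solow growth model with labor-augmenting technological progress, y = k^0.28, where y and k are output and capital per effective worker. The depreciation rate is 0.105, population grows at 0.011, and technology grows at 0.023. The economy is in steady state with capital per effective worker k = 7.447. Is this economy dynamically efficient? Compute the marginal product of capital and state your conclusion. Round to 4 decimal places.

Capital per effective worker breaks even when investment replaces (n + g + δ)·k; here n + g + δ = 0.139.
MPK = 0.28·k^(0.28−1) = 0.28·7.447^(-0.72) ≈ 0.0660.
MPK < 0.139, so the economy is dynamically inefficient (over-saving).

dynamically inefficient; MPK ≈ 0.0660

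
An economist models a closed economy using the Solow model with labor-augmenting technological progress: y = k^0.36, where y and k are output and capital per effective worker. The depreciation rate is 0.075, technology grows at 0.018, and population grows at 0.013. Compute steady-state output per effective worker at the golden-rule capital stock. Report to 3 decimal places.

y_gold ≈ 1.989

The effective depreciation rate is n + g + δ = 0.013 + 0.018 + 0.075 = 0.106.
Golden rule sets MPK = n+g+δ: 0.36·k^(0.36−1) = 0.106, so k_gold = (0.36/0.106)^(1/0.64) ≈ 6.7559.
Output: y_gold = k_gold^0.36 = 6.7559^0.36 ≈ 1.9892.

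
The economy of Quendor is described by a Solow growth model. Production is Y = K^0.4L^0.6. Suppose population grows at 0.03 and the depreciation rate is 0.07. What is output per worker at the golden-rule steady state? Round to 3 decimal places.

y_gold ≈ 2.520

The effective depreciation rate is n + δ = 0.03 + 0.07 = 0.1.
At the golden rule the marginal product of capital equals n+δ: 0.4·k^(0.4−1) = 0.1. Solving, k_gold = (0.4/0.1)^(1/0.6) ≈ 10.0794.
Output: y_gold = k_gold^0.4 = 10.0794^0.4 ≈ 2.5198.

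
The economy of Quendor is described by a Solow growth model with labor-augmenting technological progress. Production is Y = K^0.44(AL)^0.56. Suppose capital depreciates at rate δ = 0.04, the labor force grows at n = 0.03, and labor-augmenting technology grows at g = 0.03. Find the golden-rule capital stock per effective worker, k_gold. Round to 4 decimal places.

k_gold ≈ 14.0936

Break-even investment rate: n + g + δ = 0.03 + 0.03 + 0.04 = 0.1.
Maximizing c = f(k) − (n+g+δ)·k gives f'(k) = n+g+δ, i.e. 0.44·k^(0.44−1) = 0.1, so k_gold = (0.44/0.1)^(1/0.56) ≈ 14.0936.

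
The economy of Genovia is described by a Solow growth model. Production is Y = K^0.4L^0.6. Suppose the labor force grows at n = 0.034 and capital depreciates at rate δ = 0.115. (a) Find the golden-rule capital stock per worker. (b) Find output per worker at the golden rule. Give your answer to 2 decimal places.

Capital per worker breaks even when investment replaces (n + δ)·k; here n + δ = 0.149.
Maximizing c = f(k) − (n+δ)·k gives f'(k) = n+δ, i.e. 0.4·k^(0.4−1) = 0.149, so k_gold = (0.4/0.149)^(1/0.6) ≈ 5.1855.
y_gold = 5.1855^0.4 ≈ 1.9316.

(a) k_gold ≈ 5.19; (b) y_gold ≈ 1.93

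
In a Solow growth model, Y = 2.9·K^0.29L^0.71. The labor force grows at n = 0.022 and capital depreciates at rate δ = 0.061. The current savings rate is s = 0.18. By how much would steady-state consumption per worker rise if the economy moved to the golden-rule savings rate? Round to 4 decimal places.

Δc ≈ 0.2624

Capital per worker breaks even when investment replaces (n + δ)·k; here n + δ = 0.083.
Current steady state (s = 0.18): k* = (0.18·2.9/0.083)^(1/0.71) ≈ 13.3284, y* = 2.9·13.3284^0.29 ≈ 6.1459, c* = (1−0.18)·6.1459 ≈ 5.0396.
At the golden rule the marginal product of capital equals n+δ: 0.29·2.9·k^(0.29−1) = 0.083. Solving, k_gold = (0.29·2.9/0.083)^(1/0.71) ≈ 26.0918.
y_gold = 2.9·26.0918^0.29 ≈ 7.4677, c_gold = y_gold − 0.083·k_gold ≈ 5.3020.
Gain: Δc = 5.3020 − 5.0396 ≈ 0.2624.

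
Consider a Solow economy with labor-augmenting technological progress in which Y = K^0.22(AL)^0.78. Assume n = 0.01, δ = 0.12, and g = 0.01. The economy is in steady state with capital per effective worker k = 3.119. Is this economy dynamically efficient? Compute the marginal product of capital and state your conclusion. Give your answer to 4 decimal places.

The effective depreciation rate is n + g + δ = 0.01 + 0.01 + 0.12 = 0.14.
MPK = 0.22·k^(0.22−1) = 0.22·3.119^(-0.78) ≈ 0.0906.
MPK < 0.14, so the economy is dynamically inefficient (over-saving).

dynamically inefficient; MPK ≈ 0.0906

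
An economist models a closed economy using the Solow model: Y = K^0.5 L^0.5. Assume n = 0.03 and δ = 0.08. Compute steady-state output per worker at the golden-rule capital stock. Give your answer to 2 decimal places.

y_gold ≈ 4.55

The effective depreciation rate is n + δ = 0.03 + 0.08 = 0.11.
At the golden rule the marginal product of capital equals n+δ: 0.5·k^(0.5−1) = 0.11. Solving, k_gold = (0.5/0.11)^(1/0.5) ≈ 20.6612.
Output: y_gold = k_gold^0.5 = 20.6612^0.5 ≈ 4.5455.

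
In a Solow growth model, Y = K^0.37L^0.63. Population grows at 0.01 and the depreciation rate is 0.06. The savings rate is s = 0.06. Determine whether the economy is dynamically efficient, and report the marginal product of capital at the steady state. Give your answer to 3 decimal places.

dynamically efficient; MPK ≈ 0.432

n + δ = 0.01 + 0.06 = 0.07.
Steady-state k*: s·k^0.37 = 0.07·k gives k* = (0.06/0.07)^(1/0.63) ≈ 0.7830.
MPK = 0.37·0.7830^(-0.63) ≈ 0.4317.
MPK > n+δ = 0.07, so the economy is dynamically efficient (under-saving).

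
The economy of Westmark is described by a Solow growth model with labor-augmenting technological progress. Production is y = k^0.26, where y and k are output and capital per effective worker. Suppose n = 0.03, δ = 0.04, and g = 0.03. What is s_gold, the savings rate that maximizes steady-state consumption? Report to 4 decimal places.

Break-even investment rate: n + g + δ = 0.03 + 0.03 + 0.04 = 0.1.
At the golden rule MPK = n+g+δ, and in any Cobb-Douglas steady state s = (n+g+δ)·k/y = MPK·k/y = capital's share 0.26.

s_gold = 0.2600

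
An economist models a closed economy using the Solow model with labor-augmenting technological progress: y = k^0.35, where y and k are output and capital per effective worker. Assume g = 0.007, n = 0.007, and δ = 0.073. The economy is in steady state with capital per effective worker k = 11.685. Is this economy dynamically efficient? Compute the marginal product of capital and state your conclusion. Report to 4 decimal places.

dynamically inefficient; MPK ≈ 0.0708

Capital per effective worker breaks even when investment replaces (n + g + δ)·k; here n + g + δ = 0.087.
MPK = 0.35·k^(0.35−1) = 0.35·11.685^(-0.65) ≈ 0.0708.
MPK < 0.087, so the economy is dynamically inefficient (over-saving).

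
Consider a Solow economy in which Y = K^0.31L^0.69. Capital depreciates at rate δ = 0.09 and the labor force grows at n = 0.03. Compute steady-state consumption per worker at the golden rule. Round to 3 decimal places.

n + δ = 0.03 + 0.09 = 0.12.
At the golden rule the marginal product of capital equals n+δ: 0.31·k^(0.31−1) = 0.12. Solving, k_gold = (0.31/0.12)^(1/0.69) ≈ 3.9570.
y_gold = 3.9570^0.31 ≈ 1.5317.
c_gold = y_gold − (n+δ)·k_gold = 1.5317 − 0.12·3.9570 ≈ 1.0569.

c_gold ≈ 1.057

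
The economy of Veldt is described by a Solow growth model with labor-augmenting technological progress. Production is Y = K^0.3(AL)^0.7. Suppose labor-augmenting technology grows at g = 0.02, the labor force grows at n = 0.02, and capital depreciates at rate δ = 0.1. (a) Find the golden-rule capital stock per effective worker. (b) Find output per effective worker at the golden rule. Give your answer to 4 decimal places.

Capital per effective worker breaks even when investment replaces (n + g + δ)·k; here n + g + δ = 0.14.
Maximizing c = f(k) − (n+g+δ)·k gives f'(k) = n+g+δ, i.e. 0.3·k^(0.3−1) = 0.14, so k_gold = (0.3/0.14)^(1/0.7) ≈ 2.9706.
y_gold = 2.9706^0.3 ≈ 1.3863.

(a) k_gold ≈ 2.9706; (b) y_gold ≈ 1.3863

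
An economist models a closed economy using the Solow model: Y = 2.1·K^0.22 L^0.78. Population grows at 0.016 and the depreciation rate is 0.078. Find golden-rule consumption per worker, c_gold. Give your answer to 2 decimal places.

c_gold ≈ 2.57

The effective depreciation rate is n + δ = 0.016 + 0.078 = 0.094.
Setting f'(k) = n+δ gives 0.22·2.1·k^(0.22−1) = 0.094, hence k_gold = (0.22·2.1/0.094)^(1/0.78) ≈ 7.7012.
y_gold = 2.1·7.7012^0.22 ≈ 3.2905.
c_gold = y_gold − (n+δ)·k_gold = 3.2905 − 0.094·7.7012 ≈ 2.5666.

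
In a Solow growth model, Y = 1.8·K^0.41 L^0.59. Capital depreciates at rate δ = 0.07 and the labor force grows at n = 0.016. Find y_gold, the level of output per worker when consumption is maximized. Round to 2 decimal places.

y_gold ≈ 8.02

Capital per worker breaks even when investment replaces (n + δ)·k; here n + δ = 0.086.
At the golden rule the marginal product of capital equals n+δ: 0.41·1.8·k^(0.41−1) = 0.086. Solving, k_gold = (0.41·1.8/0.086)^(1/0.59) ≈ 38.2210.
Output: y_gold = 1.8·k_gold^0.41 = 1.8·38.2210^0.41 ≈ 8.0171.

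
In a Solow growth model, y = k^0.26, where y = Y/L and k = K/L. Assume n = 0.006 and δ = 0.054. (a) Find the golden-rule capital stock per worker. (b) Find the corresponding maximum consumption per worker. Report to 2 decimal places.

Break-even investment rate: n + δ = 0.006 + 0.054 = 0.06.
Setting f'(k) = n+δ gives 0.26·k^(0.26−1) = 0.06, hence k_gold = (0.26/0.06)^(1/0.74) ≈ 7.2539.
y_gold = 7.2539^0.26 ≈ 1.6740; c_gold = y_gold − 0.06·k_gold ≈ 1.2387.

(a) k_gold ≈ 7.25; (b) c_gold ≈ 1.24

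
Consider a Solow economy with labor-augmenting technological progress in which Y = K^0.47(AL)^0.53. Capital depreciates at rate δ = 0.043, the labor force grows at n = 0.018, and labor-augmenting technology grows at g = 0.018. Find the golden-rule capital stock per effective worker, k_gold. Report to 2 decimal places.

k_gold ≈ 28.92

Break-even investment rate: n + g + δ = 0.018 + 0.018 + 0.043 = 0.079.
At the golden rule the marginal product of capital equals n+g+δ: 0.47·k^(0.47−1) = 0.079. Solving, k_gold = (0.47/0.079)^(1/0.53) ≈ 28.9245.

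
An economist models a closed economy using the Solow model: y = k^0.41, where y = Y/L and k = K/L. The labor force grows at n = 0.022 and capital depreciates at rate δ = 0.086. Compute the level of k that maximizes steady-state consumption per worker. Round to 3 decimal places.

The effective depreciation rate is n + δ = 0.022 + 0.086 = 0.108.
At the golden rule the marginal product of capital equals n+δ: 0.41·k^(0.41−1) = 0.108. Solving, k_gold = (0.41/0.108)^(1/0.59) ≈ 9.5933.

k_gold ≈ 9.593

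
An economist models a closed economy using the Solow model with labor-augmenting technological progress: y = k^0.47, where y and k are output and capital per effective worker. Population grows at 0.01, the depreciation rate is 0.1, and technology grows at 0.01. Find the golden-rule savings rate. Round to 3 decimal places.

n + g + δ = 0.01 + 0.01 + 0.1 = 0.12.
At the golden rule MPK = n+g+δ, and in any Cobb-Douglas steady state s = (n+g+δ)·k/y = MPK·k/y = capital's share 0.47.

s_gold = 0.470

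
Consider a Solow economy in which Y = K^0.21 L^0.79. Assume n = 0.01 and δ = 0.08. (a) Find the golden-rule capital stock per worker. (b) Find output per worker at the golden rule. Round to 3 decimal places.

(a) k_gold ≈ 2.923; (b) y_gold ≈ 1.253

Capital per worker breaks even when investment replaces (n + δ)·k; here n + δ = 0.09.
At the golden rule the marginal product of capital equals n+δ: 0.21·k^(0.21−1) = 0.09. Solving, k_gold = (0.21/0.09)^(1/0.79) ≈ 2.9228.
y_gold = 2.9228^0.21 ≈ 1.2526.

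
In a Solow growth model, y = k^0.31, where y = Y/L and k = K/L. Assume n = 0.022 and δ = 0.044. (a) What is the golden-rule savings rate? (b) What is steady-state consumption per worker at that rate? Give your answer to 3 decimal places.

n + δ = 0.022 + 0.044 = 0.066.
For Cobb-Douglas, s_gold equals capital's share: s_gold = 0.31.
At the golden rule the marginal product of capital equals n+δ: 0.31·k^(0.31−1) = 0.066. Solving, k_gold = (0.31/0.066)^(1/0.69) ≈ 9.4113.
y_gold = 9.4113^0.31 ≈ 2.0037; c_gold = (1−0.31)·y_gold ≈ 1.3825.

(a) s_gold = 0.310; (b) c_gold ≈ 1.383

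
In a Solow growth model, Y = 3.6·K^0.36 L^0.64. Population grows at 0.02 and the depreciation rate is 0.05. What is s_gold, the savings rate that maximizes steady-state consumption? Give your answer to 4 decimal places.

Break-even investment rate: n + δ = 0.02 + 0.05 = 0.07.
At the golden rule MPK = n+δ, and in any Cobb-Douglas steady state s = (n+δ)·k/y = MPK·k/y = capital's share 0.36.

s_gold = 0.3600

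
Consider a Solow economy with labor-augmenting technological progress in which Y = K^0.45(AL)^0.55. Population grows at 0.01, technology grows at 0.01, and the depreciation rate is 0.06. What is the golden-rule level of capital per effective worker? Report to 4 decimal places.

n + g + δ = 0.01 + 0.01 + 0.06 = 0.08.
At the golden rule the marginal product of capital equals n+g+δ: 0.45·k^(0.45−1) = 0.08. Solving, k_gold = (0.45/0.08)^(1/0.55) ≈ 23.1132.

k_gold ≈ 23.1132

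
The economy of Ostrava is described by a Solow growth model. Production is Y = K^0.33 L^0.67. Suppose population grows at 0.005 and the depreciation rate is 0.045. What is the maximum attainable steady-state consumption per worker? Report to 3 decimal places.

The effective depreciation rate is n + δ = 0.005 + 0.045 = 0.05.
At the golden rule the marginal product of capital equals n+δ: 0.33·k^(0.33−1) = 0.05. Solving, k_gold = (0.33/0.05)^(1/0.67) ≈ 16.7186.
y_gold = 16.7186^0.33 ≈ 2.5331.
c_gold = y_gold − (n+δ)·k_gold = 2.5331 − 0.05·16.7186 ≈ 1.6972.

c_gold ≈ 1.697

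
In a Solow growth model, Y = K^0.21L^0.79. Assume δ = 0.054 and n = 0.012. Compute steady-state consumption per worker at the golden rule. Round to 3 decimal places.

c_gold ≈ 1.075

n + δ = 0.012 + 0.054 = 0.066.
Maximizing c = f(k) − (n+δ)·k gives f'(k) = n+δ, i.e. 0.21·k^(0.21−1) = 0.066, so k_gold = (0.21/0.066)^(1/0.79) ≈ 4.3281.
y_gold = 4.3281^0.21 ≈ 1.3603.
c_gold = y_gold − (n+δ)·k_gold = 1.3603 − 0.066·4.3281 ≈ 1.0746.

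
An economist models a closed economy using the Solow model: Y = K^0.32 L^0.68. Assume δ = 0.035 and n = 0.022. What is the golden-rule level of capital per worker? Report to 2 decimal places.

Capital per worker breaks even when investment replaces (n + δ)·k; here n + δ = 0.057.
Setting f'(k) = n+δ gives 0.32·k^(0.32−1) = 0.057, hence k_gold = (0.32/0.057)^(1/0.68) ≈ 12.6437.

k_gold ≈ 12.64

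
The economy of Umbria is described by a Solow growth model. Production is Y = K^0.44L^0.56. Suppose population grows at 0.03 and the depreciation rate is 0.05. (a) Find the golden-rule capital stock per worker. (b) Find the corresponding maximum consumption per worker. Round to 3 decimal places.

(a) k_gold ≈ 20.993; (b) c_gold ≈ 2.137

Break-even investment rate: n + δ = 0.03 + 0.05 = 0.08.
At the golden rule the marginal product of capital equals n+δ: 0.44·k^(0.44−1) = 0.08. Solving, k_gold = (0.44/0.08)^(1/0.56) ≈ 20.9931.
y_gold = 20.9931^0.44 ≈ 3.8169; c_gold = y_gold − 0.08·k_gold ≈ 2.1375.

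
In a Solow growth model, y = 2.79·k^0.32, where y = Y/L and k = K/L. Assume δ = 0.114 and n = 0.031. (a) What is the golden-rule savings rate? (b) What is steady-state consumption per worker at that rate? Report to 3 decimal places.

The effective depreciation rate is n + δ = 0.031 + 0.114 = 0.145.
For Cobb-Douglas, s_gold equals capital's share: s_gold = 0.32.
Maximizing c = f(k) − (n+δ)·k gives f'(k) = n+δ, i.e. 0.32·2.79·k^(0.32−1) = 0.145, so k_gold = (0.32·2.79/0.145)^(1/0.68) ≈ 14.4831.
y_gold = 2.79·14.4831^0.32 ≈ 6.5627; c_gold = (1−0.32)·y_gold ≈ 4.4626.

(a) s_gold = 0.320; (b) c_gold ≈ 4.463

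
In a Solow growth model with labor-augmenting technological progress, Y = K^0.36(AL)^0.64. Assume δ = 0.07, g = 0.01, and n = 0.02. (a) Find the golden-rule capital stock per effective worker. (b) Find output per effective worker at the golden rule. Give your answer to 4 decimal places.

n + g + δ = 0.02 + 0.01 + 0.07 = 0.1.
Maximizing c = f(k) − (n+g+δ)·k gives f'(k) = n+g+δ, i.e. 0.36·k^(0.36−1) = 0.1, so k_gold = (0.36/0.1)^(1/0.64) ≈ 7.3998.
y_gold = 7.3998^0.36 ≈ 2.0555.

(a) k_gold ≈ 7.3998; (b) y_gold ≈ 2.0555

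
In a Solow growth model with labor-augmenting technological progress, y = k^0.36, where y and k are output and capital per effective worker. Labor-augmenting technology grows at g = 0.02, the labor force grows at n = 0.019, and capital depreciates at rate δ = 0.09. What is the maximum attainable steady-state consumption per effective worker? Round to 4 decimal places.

c_gold ≈ 1.1400

Capital per effective worker breaks even when investment replaces (n + g + δ)·k; here n + g + δ = 0.129.
Maximizing c = f(k) − (n+g+δ)·k gives f'(k) = n+g+δ, i.e. 0.36·k^(0.36−1) = 0.129, so k_gold = (0.36/0.129)^(1/0.64) ≈ 4.9708.
y_gold = 4.9708^0.36 ≈ 1.7812.
c_gold = y_gold − (n+g+δ)·k_gold = 1.7812 − 0.129·4.9708 ≈ 1.1400.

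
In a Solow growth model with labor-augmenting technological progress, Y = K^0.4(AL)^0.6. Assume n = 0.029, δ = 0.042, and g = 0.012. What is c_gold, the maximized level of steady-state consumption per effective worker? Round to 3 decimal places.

c_gold ≈ 1.712

The effective depreciation rate is n + g + δ = 0.029 + 0.012 + 0.042 = 0.083.
Maximizing c = f(k) − (n+g+δ)·k gives f'(k) = n+g+δ, i.e. 0.4·k^(0.4−1) = 0.083, so k_gold = (0.4/0.083)^(1/0.6) ≈ 13.7500.
y_gold = 13.7500^0.4 ≈ 2.8531.
c_gold = y_gold − (n+g+δ)·k_gold = 2.8531 − 0.083·13.7500 ≈ 1.7119.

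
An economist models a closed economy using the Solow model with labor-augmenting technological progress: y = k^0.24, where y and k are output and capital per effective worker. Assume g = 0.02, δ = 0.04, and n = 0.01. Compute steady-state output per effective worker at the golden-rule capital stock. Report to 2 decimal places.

The effective depreciation rate is n + g + δ = 0.01 + 0.02 + 0.04 = 0.07.
Golden rule sets MPK = n+g+δ: 0.24·k^(0.24−1) = 0.07, so k_gold = (0.24/0.07)^(1/0.76) ≈ 5.0594.
Output: y_gold = k_gold^0.24 = 5.0594^0.24 ≈ 1.4756.

y_gold ≈ 1.48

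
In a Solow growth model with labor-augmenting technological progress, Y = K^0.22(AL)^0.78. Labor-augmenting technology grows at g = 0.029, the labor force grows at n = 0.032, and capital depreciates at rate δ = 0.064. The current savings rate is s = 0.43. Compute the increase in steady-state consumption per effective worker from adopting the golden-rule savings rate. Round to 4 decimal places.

Capital per effective worker breaks even when investment replaces (n + g + δ)·k; here n + g + δ = 0.125.
Current steady state (s = 0.43): k* = (0.43/0.125)^(1/0.78) ≈ 4.8741, y* = 4.8741^0.22 ≈ 1.4169, c* = (1−0.43)·1.4169 ≈ 0.8076.
Maximizing c = f(k) − (n+g+δ)·k gives f'(k) = n+g+δ, i.e. 0.22·k^(0.22−1) = 0.125, so k_gold = (0.22/0.125)^(1/0.78) ≈ 2.0642.
y_gold = 2.0642^0.22 ≈ 1.1729, c_gold = y_gold − 0.125·k_gold ≈ 0.9148.
Gain: Δc = 0.9148 − 0.8076 ≈ 0.1072.

Δc ≈ 0.1072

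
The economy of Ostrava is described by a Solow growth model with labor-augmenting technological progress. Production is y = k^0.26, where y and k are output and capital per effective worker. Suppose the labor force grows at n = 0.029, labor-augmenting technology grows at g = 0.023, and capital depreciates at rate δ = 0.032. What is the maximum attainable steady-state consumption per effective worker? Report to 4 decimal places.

The effective depreciation rate is n + g + δ = 0.029 + 0.023 + 0.032 = 0.084.
Setting f'(k) = n+g+δ gives 0.26·k^(0.26−1) = 0.084, hence k_gold = (0.26/0.084)^(1/0.74) ≈ 4.6036.
y_gold = 4.6036^0.26 ≈ 1.4873.
c_gold = y_gold − (n+g+δ)·k_gold = 1.4873 − 0.084·4.6036 ≈ 1.1006.

c_gold ≈ 1.1006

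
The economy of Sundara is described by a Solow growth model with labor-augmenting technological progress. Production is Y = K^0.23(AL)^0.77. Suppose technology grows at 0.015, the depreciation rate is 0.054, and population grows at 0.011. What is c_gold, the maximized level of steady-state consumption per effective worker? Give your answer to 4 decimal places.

c_gold ≈ 1.0556

Capital per effective worker breaks even when investment replaces (n + g + δ)·k; here n + g + δ = 0.08.
Setting f'(k) = n+g+δ gives 0.23·k^(0.23−1) = 0.08, hence k_gold = (0.23/0.08)^(1/0.77) ≈ 3.9412.
y_gold = 3.9412^0.23 ≈ 1.3709.
c_gold = y_gold − (n+g+δ)·k_gold = 1.3709 − 0.08·3.9412 ≈ 1.0556.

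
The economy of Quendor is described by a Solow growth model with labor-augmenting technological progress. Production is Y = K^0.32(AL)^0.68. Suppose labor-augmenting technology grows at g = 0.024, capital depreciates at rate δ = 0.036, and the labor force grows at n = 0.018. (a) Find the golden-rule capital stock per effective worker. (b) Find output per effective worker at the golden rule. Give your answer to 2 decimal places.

(a) k_gold ≈ 7.97; (b) y_gold ≈ 1.94

Break-even investment rate: n + g + δ = 0.018 + 0.024 + 0.036 = 0.078.
At the golden rule the marginal product of capital equals n+g+δ: 0.32·k^(0.32−1) = 0.078. Solving, k_gold = (0.32/0.078)^(1/0.68) ≈ 7.9717.
y_gold = 7.9717^0.32 ≈ 1.9431.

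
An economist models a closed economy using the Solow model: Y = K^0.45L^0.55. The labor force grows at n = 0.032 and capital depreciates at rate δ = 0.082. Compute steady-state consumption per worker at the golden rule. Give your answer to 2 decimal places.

c_gold ≈ 1.69

n + δ = 0.032 + 0.082 = 0.114.
Golden rule sets MPK = n+δ: 0.45·k^(0.45−1) = 0.114, so k_gold = (0.45/0.114)^(1/0.55) ≈ 12.1394.
y_gold = 12.1394^0.45 ≈ 3.0753.
c_gold = y_gold − (n+δ)·k_gold = 3.0753 − 0.114·12.1394 ≈ 1.6914.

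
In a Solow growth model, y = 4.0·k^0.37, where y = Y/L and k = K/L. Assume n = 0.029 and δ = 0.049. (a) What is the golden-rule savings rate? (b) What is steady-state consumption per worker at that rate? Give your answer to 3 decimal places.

Break-even investment rate: n + δ = 0.029 + 0.049 = 0.078.
For Cobb-Douglas, s_gold equals capital's share: s_gold = 0.37.
Setting f'(k) = n+δ gives 0.37·4.0·k^(0.37−1) = 0.078, hence k_gold = (0.37·4.0/0.078)^(1/0.63) ≈ 106.8653.
y_gold = 4.0·106.8653^0.37 ≈ 22.5284; c_gold = (1−0.37)·y_gold ≈ 14.1929.

(a) s_gold = 0.370; (b) c_gold ≈ 14.193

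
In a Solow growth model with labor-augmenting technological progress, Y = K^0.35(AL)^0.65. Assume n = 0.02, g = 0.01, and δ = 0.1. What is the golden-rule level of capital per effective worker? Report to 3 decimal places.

k_gold ≈ 4.589

n + g + δ = 0.02 + 0.01 + 0.1 = 0.13.
At the golden rule the marginal product of capital equals n+g+δ: 0.35·k^(0.35−1) = 0.13. Solving, k_gold = (0.35/0.13)^(1/0.65) ≈ 4.5891.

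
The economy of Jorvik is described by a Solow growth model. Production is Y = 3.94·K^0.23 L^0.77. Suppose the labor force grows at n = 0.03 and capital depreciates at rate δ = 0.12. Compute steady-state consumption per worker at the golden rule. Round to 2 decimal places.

The effective depreciation rate is n + δ = 0.03 + 0.12 = 0.15.
At the golden rule the marginal product of capital equals n+δ: 0.23·3.94·k^(0.23−1) = 0.15. Solving, k_gold = (0.23·3.94/0.15)^(1/0.77) ≈ 10.3385.
y_gold = 3.94·10.3385^0.23 ≈ 6.7425.
c_gold = y_gold − (n+δ)·k_gold = 6.7425 − 0.15·10.3385 ≈ 5.1917.

c_gold ≈ 5.19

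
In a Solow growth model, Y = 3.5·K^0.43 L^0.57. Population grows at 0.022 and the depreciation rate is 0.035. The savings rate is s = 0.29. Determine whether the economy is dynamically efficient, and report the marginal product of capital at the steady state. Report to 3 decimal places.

Break-even investment rate: n + δ = 0.022 + 0.035 = 0.057.
Steady-state k*: s·A·k^0.43 = 0.057·k gives k* = (0.29·3.5/0.057)^(1/0.57) ≈ 156.3218.
MPK = 0.43·3.5·156.3218^(-0.57) ≈ 0.0845.
MPK > n+δ = 0.057, so the economy is dynamically efficient (under-saving).

dynamically efficient; MPK ≈ 0.085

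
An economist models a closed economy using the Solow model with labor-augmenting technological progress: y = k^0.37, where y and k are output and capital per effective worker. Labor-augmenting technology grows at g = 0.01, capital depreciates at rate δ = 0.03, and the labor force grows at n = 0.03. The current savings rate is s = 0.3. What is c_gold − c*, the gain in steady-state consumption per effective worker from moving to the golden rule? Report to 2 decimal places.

Δc ≈ 0.03

n + g + δ = 0.03 + 0.01 + 0.03 = 0.07.
Current steady state (s = 0.3): k* = (0.3/0.07)^(1/0.63) ≈ 10.0742, y* = 10.0742^0.37 ≈ 2.3507, c* = (1−0.3)·2.3507 ≈ 1.6455.
Setting f'(k) = n+g+δ gives 0.37·k^(0.37−1) = 0.07, hence k_gold = (0.37/0.07)^(1/0.63) ≈ 14.0535.
y_gold = 14.0535^0.37 ≈ 2.6588, c_gold = y_gold − 0.07·k_gold ≈ 1.6750.
Gain: Δc = 1.6750 − 1.6455 ≈ 0.0296.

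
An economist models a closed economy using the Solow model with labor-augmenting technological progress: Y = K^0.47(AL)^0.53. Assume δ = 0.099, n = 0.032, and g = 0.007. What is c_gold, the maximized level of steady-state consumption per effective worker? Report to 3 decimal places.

c_gold ≈ 1.571

n + g + δ = 0.032 + 0.007 + 0.099 = 0.138.
Maximizing c = f(k) − (n+g+δ)·k gives f'(k) = n+g+δ, i.e. 0.47·k^(0.47−1) = 0.138, so k_gold = (0.47/0.138)^(1/0.53) ≈ 10.0969.
y_gold = 10.0969^0.47 ≈ 2.9646.
c_gold = y_gold − (n+g+δ)·k_gold = 2.9646 − 0.138·10.0969 ≈ 1.5712.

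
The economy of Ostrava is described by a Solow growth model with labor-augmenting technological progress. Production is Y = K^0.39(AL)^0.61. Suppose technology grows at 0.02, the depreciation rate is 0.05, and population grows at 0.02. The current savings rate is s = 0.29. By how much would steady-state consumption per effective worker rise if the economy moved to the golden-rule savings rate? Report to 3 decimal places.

Δc ≈ 0.057

Capital per effective worker breaks even when investment replaces (n + g + δ)·k; here n + g + δ = 0.09.
Current steady state (s = 0.29): k* = (0.29/0.09)^(1/0.61) ≈ 6.8083, y* = 6.8083^0.39 ≈ 2.1129, c* = (1−0.29)·2.1129 ≈ 1.5002.
Golden rule sets MPK = n+g+δ: 0.39·k^(0.39−1) = 0.09, so k_gold = (0.39/0.09)^(1/0.61) ≈ 11.0655.
y_gold = 11.0655^0.39 ≈ 2.5536, c_gold = y_gold − 0.09·k_gold ≈ 1.5577.
Gain: Δc = 1.5577 − 1.5002 ≈ 0.0575.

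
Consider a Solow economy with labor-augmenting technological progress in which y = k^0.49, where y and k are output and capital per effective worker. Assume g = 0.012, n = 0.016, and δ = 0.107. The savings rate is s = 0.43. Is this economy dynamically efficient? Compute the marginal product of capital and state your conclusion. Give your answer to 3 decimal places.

Capital per effective worker breaks even when investment replaces (n + g + δ)·k; here n + g + δ = 0.135.
Steady-state k*: s·k^0.49 = 0.135·k gives k* = (0.43/0.135)^(1/0.51) ≈ 9.6948.
MPK = 0.49·9.6948^(-0.51) ≈ 0.1538.
MPK > n+g+δ = 0.135, so the economy is dynamically efficient (under-saving).

dynamically efficient; MPK ≈ 0.154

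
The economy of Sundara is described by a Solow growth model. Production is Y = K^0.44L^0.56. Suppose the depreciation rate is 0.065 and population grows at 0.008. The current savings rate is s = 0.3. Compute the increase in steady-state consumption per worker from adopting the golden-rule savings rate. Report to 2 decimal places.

The effective depreciation rate is n + δ = 0.008 + 0.065 = 0.073.
Current steady state (s = 0.3): k* = (0.3/0.073)^(1/0.56) ≈ 12.4758, y* = 12.4758^0.44 ≈ 3.0358, c* = (1−0.3)·3.0358 ≈ 2.1250.
At the golden rule the marginal product of capital equals n+δ: 0.44·k^(0.44−1) = 0.073. Solving, k_gold = (0.44/0.073)^(1/0.56) ≈ 24.7223.
y_gold = 24.7223^0.44 ≈ 4.1017, c_gold = y_gold − 0.073·k_gold ≈ 2.2969.
Gain: Δc = 2.2969 − 2.1250 ≈ 0.1719.

Δc ≈ 0.17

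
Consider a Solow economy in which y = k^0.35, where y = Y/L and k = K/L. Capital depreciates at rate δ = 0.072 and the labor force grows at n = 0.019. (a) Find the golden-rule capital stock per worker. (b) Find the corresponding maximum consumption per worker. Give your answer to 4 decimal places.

(a) k_gold ≈ 7.9440; (b) c_gold ≈ 1.3425

Capital per worker breaks even when investment replaces (n + δ)·k; here n + δ = 0.091.
Maximizing c = f(k) − (n+δ)·k gives f'(k) = n+δ, i.e. 0.35·k^(0.35−1) = 0.091, so k_gold = (0.35/0.091)^(1/0.65) ≈ 7.9440.
y_gold = 7.9440^0.35 ≈ 2.0654; c_gold = y_gold − 0.091·k_gold ≈ 1.3425.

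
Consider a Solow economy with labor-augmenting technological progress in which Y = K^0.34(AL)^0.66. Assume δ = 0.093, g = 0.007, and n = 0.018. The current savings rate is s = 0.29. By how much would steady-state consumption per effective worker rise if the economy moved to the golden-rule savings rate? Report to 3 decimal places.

Capital per effective worker breaks even when investment replaces (n + g + δ)·k; here n + g + δ = 0.118.
Current steady state (s = 0.29): k* = (0.29/0.118)^(1/0.66) ≈ 3.9056, y* = 3.9056^0.34 ≈ 1.5892, c* = (1−0.29)·1.5892 ≈ 1.1283.
Setting f'(k) = n+g+δ gives 0.34·k^(0.34−1) = 0.118, hence k_gold = (0.34/0.118)^(1/0.66) ≈ 4.9700.
y_gold = 4.9700^0.34 ≈ 1.7249, c_gold = y_gold − 0.118·k_gold ≈ 1.1384.
Gain: Δc = 1.1384 − 1.1283 ≈ 0.0101.

Δc ≈ 0.010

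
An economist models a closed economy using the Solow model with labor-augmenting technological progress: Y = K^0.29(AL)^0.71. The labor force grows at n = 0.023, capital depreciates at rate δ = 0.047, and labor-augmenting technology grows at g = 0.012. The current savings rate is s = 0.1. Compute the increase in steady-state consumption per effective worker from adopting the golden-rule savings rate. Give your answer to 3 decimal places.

n + g + δ = 0.023 + 0.012 + 0.047 = 0.082.
Current steady state (s = 0.1): k* = (0.1/0.082)^(1/0.71) ≈ 1.3225, y* = 1.3225^0.29 ≈ 1.0844, c* = (1−0.1)·1.0844 ≈ 0.9760.
At the golden rule the marginal product of capital equals n+g+δ: 0.29·k^(0.29−1) = 0.082. Solving, k_gold = (0.29/0.082)^(1/0.71) ≈ 5.9245.
y_gold = 5.9245^0.29 ≈ 1.6752, c_gold = y_gold − 0.082·k_gold ≈ 1.1894.
Gain: Δc = 1.1894 − 0.9760 ≈ 0.2134.

Δc ≈ 0.213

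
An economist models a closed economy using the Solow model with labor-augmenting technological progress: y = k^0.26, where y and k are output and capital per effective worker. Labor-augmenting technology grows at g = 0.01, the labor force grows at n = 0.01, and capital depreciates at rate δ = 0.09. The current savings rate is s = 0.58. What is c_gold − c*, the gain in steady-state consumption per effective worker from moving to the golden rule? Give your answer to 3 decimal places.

Δc ≈ 0.248

n + g + δ = 0.01 + 0.01 + 0.09 = 0.11.
Current steady state (s = 0.58): k* = (0.58/0.11)^(1/0.74) ≈ 9.4563, y* = 9.4563^0.26 ≈ 1.7934, c* = (1−0.58)·1.7934 ≈ 0.7532.
At the golden rule the marginal product of capital equals n+g+δ: 0.26·k^(0.26−1) = 0.11. Solving, k_gold = (0.26/0.11)^(1/0.74) ≈ 3.1977.
y_gold = 3.1977^0.26 ≈ 1.3529, c_gold = y_gold − 0.11·k_gold ≈ 1.0011.
Gain: Δc = 1.0011 − 0.7532 ≈ 0.2479.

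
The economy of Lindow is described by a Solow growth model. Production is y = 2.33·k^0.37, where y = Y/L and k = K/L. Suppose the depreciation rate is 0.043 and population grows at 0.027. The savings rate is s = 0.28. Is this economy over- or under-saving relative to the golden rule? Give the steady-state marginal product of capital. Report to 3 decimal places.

under-saving; MPK ≈ 0.092

n + δ = 0.027 + 0.043 = 0.07.
Steady-state k*: s·A·k^0.37 = 0.07·k gives k* = (0.28·2.33/0.07)^(1/0.63) ≈ 34.5745.
MPK = 0.37·2.33·34.5745^(-0.63) ≈ 0.0925.
MPK > n+δ = 0.07, so the economy is dynamically efficient (under-saving).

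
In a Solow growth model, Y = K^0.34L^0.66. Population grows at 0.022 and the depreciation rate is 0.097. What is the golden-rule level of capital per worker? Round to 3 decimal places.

Capital per worker breaks even when investment replaces (n + δ)·k; here n + δ = 0.119.
At the golden rule the marginal product of capital equals n+δ: 0.34·k^(0.34−1) = 0.119. Solving, k_gold = (0.34/0.119)^(1/0.66) ≈ 4.9069.

k_gold ≈ 4.907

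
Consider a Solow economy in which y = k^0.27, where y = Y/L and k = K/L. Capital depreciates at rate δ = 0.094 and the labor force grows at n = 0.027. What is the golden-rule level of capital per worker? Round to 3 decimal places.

k_gold ≈ 3.003

n + δ = 0.027 + 0.094 = 0.121.
Setting f'(k) = n+δ gives 0.27·k^(0.27−1) = 0.121, hence k_gold = (0.27/0.121)^(1/0.73) ≈ 3.0026.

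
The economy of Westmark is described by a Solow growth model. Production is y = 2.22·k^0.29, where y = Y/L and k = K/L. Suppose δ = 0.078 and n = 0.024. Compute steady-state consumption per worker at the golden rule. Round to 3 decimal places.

Break-even investment rate: n + δ = 0.024 + 0.078 = 0.102.
Setting f'(k) = n+δ gives 0.29·2.22·k^(0.29−1) = 0.102, hence k_gold = (0.29·2.22/0.102)^(1/0.71) ≈ 13.3959.
y_gold = 2.22·13.3959^0.29 ≈ 4.7117.
c_gold = y_gold − (n+δ)·k_gold = 4.7117 − 0.102·13.3959 ≈ 3.3453.

c_gold ≈ 3.345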